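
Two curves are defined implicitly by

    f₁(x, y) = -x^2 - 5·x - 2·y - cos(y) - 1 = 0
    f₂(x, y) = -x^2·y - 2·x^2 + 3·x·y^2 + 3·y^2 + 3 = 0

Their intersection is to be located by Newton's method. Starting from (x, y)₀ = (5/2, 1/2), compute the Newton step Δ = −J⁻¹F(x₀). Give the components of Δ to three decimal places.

(-1.775, -2.553)

At (5/2, 1/2): F = (-21.62758, -10.000).
Jacobian J = [[-2·x - 5, sin(y) - 2], [-2·x·y - 4·x + 3·y^2, -x^2 + 6·x·y + 6·y]].
At the point, J = [[-10.000, -1.52057], [-11.750, 4.250]] (det J = -60.36675).
Solving J·Δ = −F gives Δ = (-1.775, -2.553).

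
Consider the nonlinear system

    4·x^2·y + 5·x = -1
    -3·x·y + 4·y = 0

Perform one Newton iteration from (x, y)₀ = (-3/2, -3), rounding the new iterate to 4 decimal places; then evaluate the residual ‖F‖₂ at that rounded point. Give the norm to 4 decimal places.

7.1422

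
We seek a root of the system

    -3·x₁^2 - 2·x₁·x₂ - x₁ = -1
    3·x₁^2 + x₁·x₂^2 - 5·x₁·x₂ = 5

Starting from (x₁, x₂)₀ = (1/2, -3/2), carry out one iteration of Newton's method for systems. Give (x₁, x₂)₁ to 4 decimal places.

(0.7612, -0.5112)

At (1/2, -3/2): F = (1.2500, 0.6250).
Jacobian J = [[-6·x₁ - 2·x₂ - 1, -2·x₁], [6·x₁ + x₂^2 - 5·x₂, 2·x₁·x₂ - 5·x₁]].
At the point, J = [[-1.0000, -1.0000], [12.7500, -4.0000]] (det J = 16.7500).
Solving J·Δ = −F gives Δ = (0.2612, 0.9888).
Then the next iterate is (x₁, x₂)₁ = (0.7612, -0.5112).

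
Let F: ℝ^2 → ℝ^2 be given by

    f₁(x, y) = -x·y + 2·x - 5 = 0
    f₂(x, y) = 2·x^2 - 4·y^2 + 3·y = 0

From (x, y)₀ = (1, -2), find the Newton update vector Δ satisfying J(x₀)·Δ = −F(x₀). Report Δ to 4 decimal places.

(0.4875, 0.9500)

At (1, -2): F = (-1.0000, -20.0000).
Jacobian J = [[-y + 2, -x], [4·x, -8·y + 3]].
At the point, J = [[4.0000, -1.0000], [4.0000, 19.0000]] (det J = 80.0000).
Solving J·Δ = −F gives Δ = (0.4875, 0.9500).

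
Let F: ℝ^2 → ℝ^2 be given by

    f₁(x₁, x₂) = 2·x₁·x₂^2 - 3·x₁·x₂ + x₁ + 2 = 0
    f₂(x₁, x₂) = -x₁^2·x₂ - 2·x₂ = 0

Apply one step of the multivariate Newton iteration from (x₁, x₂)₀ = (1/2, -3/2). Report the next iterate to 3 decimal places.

(0.464, -0.024)

At (1/2, -3/2): F = (7.000, 3.375).
Jacobian J = [[2·x₂^2 - 3·x₂ + 1, 4·x₁·x₂ - 3·x₁], [-2·x₁·x₂, -x₁^2 - 2]].
At the point, J = [[10.000, -4.500], [1.500, -2.250]] (det J = -15.750).
Solving J·Δ = −F gives Δ = (-0.036, 1.476).
Then the next iterate is (x₁, x₂)₁ = (0.464, -0.024).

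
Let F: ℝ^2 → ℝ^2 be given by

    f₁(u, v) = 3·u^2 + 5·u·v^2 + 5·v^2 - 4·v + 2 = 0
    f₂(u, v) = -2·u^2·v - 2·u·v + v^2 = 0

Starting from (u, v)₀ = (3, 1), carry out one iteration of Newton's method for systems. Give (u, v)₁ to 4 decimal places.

(-78.0000, 51.5000)

At (3, 1): F = (45.0000, -23.0000).
Jacobian J = [[6·u + 5·v^2, 10·u·v + 10·v - 4], [-4·u·v - 2·v, -2·u^2 - 2·u + 2·v]].
At the point, J = [[23.0000, 36.0000], [-14.0000, -22.0000]] (det J = -2.0000).
Solving J·Δ = −F gives Δ = (-81.0000, 50.5000).
Then the next iterate is (u, v)₁ = (-78.0000, 51.5000).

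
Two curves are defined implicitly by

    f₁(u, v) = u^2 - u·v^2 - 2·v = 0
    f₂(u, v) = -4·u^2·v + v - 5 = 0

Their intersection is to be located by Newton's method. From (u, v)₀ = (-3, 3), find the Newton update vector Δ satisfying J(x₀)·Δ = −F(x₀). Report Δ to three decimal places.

At (-3, 3): F = (30.000, -110.000).
Jacobian J = [[2·u - v^2, -2·u·v - 2], [-8·u·v, -4·u^2 + 1]].
At the point, J = [[-15.000, 16.000], [72.000, -35.000]] (det J = -627.000).
Solving J·Δ = −F gives Δ = (1.132, -0.813).

(1.132, -0.813)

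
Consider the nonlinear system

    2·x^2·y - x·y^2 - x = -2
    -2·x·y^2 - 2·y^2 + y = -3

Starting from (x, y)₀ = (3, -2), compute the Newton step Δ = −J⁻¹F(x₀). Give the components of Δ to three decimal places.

At (3, -2): F = (-49.000, -31.000).
Jacobian J = [[4·x·y - y^2 - 1, 2·x^2 - 2·x·y], [-2·y^2, -4·x·y - 4·y + 1]].
At the point, J = [[-29.000, 30.000], [-8.000, 33.000]] (det J = -717.000).
Solving J·Δ = −F gives Δ = (-0.958, 0.707).

(-0.958, 0.707)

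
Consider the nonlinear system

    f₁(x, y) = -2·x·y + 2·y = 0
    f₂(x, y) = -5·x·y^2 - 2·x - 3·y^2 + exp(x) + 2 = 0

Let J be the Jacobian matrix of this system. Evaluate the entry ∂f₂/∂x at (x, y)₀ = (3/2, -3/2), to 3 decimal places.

-8.768

∂f₂/∂x = -5·y^2 + exp(x) - 2.
At (3/2, -3/2) this is -8.768.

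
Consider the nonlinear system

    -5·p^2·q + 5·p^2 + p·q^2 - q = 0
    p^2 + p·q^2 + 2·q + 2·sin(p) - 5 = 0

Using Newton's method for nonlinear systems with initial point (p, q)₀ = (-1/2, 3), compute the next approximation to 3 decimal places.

(-0.125, 2.454)

At (-1/2, 3): F = (-10.000, -4.20885).
Jacobian J = [[-10·p·q + 10·p + q^2, -5·p^2 + 2·p·q - 1], [2·p + q^2 + 2·cos(p), 2·p·q + 2]].
At the point, J = [[19.000, -5.250], [9.75517, -1.000]] (det J = 32.21462).
Solving J·Δ = −F gives Δ = (0.375, -0.546).
Then the next iterate is (p, q)₁ = (-0.125, 2.454).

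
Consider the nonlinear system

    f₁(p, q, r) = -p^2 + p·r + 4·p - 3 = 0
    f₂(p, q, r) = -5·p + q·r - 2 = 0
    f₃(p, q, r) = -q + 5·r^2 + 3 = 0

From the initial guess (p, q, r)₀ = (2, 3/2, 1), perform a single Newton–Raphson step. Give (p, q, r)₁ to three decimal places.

At (2, 3/2, 1): F = (3.000, -10.500, 6.500).
Jacobian J = [[-2·p + r + 4, 0, p], [-5, r, q], [0, -1, 10·r]].
At the point, J = [[1.000, 0.000, 2.000], [-5.000, 1.000, 1.500], [0.000, -1.000, 10.000]] (det J = 21.500).
Solving J·Δ = −F gives Δ = (-1.977, 1.384, -0.512).
Then the next iterate is (p, q, r)₁ = (0.023, 2.884, 0.488).

(0.023, 2.884, 0.488)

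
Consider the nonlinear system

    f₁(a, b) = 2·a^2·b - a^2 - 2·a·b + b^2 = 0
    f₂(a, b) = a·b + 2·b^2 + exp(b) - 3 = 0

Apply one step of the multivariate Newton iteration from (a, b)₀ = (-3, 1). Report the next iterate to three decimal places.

(-1.335, 0.897)

At (-3, 1): F = (16.000, -1.28172).
Jacobian J = [[4·a·b - 2·a - 2·b, 2·a^2 - 2·a + 2·b], [b, a + 4·b + exp(b)]].
At the point, J = [[-8.000, 26.000], [1.000, 3.71828]] (det J = -55.74625).
Solving J·Δ = −F gives Δ = (1.665, -0.103).
Then the next iterate is (a, b)₁ = (-1.335, 0.897).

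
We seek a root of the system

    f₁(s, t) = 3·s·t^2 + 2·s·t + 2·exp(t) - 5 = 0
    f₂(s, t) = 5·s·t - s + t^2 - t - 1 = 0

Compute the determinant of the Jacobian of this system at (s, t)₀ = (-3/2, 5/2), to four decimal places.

J = [[3·t^2 + 2·t, 6·s·t + 2·s + 2·exp(t)], [5·t - 1, 5·s + 2·t - 1]].
At the point, J = [[23.7500, -1.135012], [11.5000, -3.5000]].
det J = -70.0724.

-70.0724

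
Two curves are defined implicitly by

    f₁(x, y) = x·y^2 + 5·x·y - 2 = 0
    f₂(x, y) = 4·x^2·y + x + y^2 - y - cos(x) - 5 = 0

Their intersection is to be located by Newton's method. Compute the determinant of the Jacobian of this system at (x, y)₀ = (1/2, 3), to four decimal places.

J = [[y^2 + 5·y, 2·x·y + 5·x], [8·x·y + sin(x) + 1, 4·x^2 + 2·y - 1]].
At the point, J = [[24.0000, 5.5000], [13.479426, 6.0000]].
det J = 69.8632.

69.8632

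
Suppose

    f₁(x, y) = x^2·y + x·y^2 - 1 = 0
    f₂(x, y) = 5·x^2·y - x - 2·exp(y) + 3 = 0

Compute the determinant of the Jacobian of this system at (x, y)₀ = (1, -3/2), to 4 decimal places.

-35.4153

J = [[2·x·y + y^2, x^2 + 2·x·y], [10·x·y - 1, 5·x^2 - 2·exp(y)]].
At the point, J = [[-0.7500, -2.0000], [-16.0000, 4.553740]].
det J = -35.4153.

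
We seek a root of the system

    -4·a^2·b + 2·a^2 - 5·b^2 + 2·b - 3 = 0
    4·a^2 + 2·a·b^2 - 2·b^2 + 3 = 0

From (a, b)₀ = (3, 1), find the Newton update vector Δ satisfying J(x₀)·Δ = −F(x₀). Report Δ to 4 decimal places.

(-1.6221, -0.1031)

At (3, 1): F = (-24.0000, 43.0000).
Jacobian J = [[-8·a·b + 4·a, -4·a^2 - 10·b + 2], [8·a + 2·b^2, 4·a·b - 4·b]].
At the point, J = [[-12.0000, -44.0000], [26.0000, 8.0000]] (det J = 1048.0000).
Solving J·Δ = −F gives Δ = (-1.6221, -0.1031).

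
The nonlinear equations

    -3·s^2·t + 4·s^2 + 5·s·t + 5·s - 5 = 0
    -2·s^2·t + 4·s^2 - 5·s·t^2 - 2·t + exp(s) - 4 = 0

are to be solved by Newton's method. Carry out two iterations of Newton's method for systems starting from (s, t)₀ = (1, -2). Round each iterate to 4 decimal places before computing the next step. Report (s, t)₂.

At (1, -2): F = (0.0000, -9.281718).
Jacobian J = [[-6·s·t + 8·s + 5·t + 5, -3·s^2 + 5·s], [-4·s·t + 8·s - 5·t^2 + exp(s), -2·s^2 - 10·s·t - 2]].
At the point, J = [[15.0000, 2.0000], [-1.281718, 16.0000]] (det J = 242.563436).
Solving J·Δ = −F gives Δ = (-0.0765, 0.5740).
Then the next iterate is (s, t)₁ = (0.9235, -1.4260).
Round to (0.9235, -1.4260) and repeat: F = (0.092856, -2.175744), J = [[13.159466, 2.058943], [5.006352, 9.463405]].
Δ = (-0.0469, 0.2547), so (s, t)₂ = (0.8766, -1.1713).

(0.8766, -1.1713)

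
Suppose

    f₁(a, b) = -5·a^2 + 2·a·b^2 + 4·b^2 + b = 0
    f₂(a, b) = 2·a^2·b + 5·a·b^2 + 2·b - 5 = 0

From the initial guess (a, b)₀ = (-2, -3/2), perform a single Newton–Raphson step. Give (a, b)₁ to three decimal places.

(-1.146, -0.934)

At (-2, -3/2): F = (-21.500, -42.500).
Jacobian J = [[-10·a + 2·b^2, 4·a·b + 8·b + 1], [4·a·b + 5·b^2, 2·a^2 + 10·a·b + 2]].
At the point, J = [[24.500, 1.000], [23.250, 40.000]] (det J = 956.750).
Solving J·Δ = −F gives Δ = (0.854, 0.566).
Then the next iterate is (a, b)₁ = (-1.146, -0.934).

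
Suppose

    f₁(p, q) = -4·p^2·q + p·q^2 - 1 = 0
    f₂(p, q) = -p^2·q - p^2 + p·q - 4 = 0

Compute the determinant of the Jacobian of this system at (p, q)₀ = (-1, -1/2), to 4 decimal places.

J = [[-8·p·q + q^2, -4·p^2 + 2·p·q], [-2·p·q - 2·p + q, -p^2 + p]].
At the point, J = [[-3.7500, -3.0000], [0.5000, -2.0000]].
det J = 9.0000.

9.0000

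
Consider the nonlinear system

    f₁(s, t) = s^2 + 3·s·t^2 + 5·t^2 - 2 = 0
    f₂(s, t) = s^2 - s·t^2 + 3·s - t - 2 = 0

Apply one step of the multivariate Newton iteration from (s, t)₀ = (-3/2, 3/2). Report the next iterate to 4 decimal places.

(-2.0076, 1.8523)

At (-3/2, 3/2): F = (1.3750, -2.3750).
Jacobian J = [[2·s + 3·t^2, 6·s·t + 10·t], [2·s - t^2 + 3, -2·s·t - 1]].
At the point, J = [[3.7500, 1.5000], [-2.2500, 3.5000]] (det J = 16.5000).
Solving J·Δ = −F gives Δ = (-0.5076, 0.3523).
Then the next iterate is (s, t)₁ = (-2.0076, 1.8523).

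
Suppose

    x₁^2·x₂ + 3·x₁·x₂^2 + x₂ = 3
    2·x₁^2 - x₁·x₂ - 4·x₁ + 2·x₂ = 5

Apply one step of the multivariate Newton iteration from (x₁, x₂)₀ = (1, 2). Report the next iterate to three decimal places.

(-0.886, 3.227)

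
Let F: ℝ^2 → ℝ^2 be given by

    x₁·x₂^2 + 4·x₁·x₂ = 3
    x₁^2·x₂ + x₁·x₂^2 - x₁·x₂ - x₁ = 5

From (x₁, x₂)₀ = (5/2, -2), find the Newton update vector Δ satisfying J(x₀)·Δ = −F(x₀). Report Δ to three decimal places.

(-3.250, 1.800)

At (5/2, -2): F = (-13.000, -5.000).
Jacobian J = [[x₂^2 + 4·x₂, 2·x₁·x₂ + 4·x₁], [2·x₁·x₂ + x₂^2 - x₂ - 1, x₁^2 + 2·x₁·x₂ - x₁]].
At the point, J = [[-4.000, 0.000], [-5.000, -6.250]] (det J = 25.000).
Solving J·Δ = −F gives Δ = (-3.250, 1.800).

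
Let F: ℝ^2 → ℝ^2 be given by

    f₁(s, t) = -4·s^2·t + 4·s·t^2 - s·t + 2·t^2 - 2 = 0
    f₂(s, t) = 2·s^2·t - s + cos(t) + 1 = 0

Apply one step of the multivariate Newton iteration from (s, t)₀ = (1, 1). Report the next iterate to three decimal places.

(0.293, 0.638)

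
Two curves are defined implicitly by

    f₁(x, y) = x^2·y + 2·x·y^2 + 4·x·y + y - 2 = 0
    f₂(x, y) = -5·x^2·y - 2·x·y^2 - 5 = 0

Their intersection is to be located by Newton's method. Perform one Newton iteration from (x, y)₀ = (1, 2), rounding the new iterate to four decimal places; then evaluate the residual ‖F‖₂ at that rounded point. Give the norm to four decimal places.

8.7121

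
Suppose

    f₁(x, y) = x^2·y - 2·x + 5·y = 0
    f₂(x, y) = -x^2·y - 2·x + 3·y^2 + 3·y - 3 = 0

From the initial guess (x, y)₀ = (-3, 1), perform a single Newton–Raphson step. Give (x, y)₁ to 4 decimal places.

At (-3, 1): F = (20.0000, 0.0000).
Jacobian J = [[2·x·y - 2, x^2 + 5], [-2·x·y - 2, -x^2 + 6·y + 3]].
At the point, J = [[-8.0000, 14.0000], [4.0000, 0.0000]] (det J = -56.0000).
Solving J·Δ = −F gives Δ = (0.0000, -1.4286).
Then the next iterate is (x, y)₁ = (-3.0000, -0.4286).

(-3.0000, -0.4286)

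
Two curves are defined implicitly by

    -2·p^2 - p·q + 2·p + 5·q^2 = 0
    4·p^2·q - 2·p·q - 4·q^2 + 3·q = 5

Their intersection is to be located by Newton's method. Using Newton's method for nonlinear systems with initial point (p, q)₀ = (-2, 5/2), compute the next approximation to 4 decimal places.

At (-2, 5/2): F = (24.2500, 27.5000).
Jacobian J = [[-4·p - q + 2, -p + 10·q], [8·p·q - 2·q, 4·p^2 - 2·p - 8·q + 3]].
At the point, J = [[7.5000, 27.0000], [-45.0000, 3.0000]] (det J = 1237.5000).
Solving J·Δ = −F gives Δ = (0.5412, -1.0485).
Then the next iterate is (p, q)₁ = (-1.4588, 1.4515).

(-1.4588, 1.4515)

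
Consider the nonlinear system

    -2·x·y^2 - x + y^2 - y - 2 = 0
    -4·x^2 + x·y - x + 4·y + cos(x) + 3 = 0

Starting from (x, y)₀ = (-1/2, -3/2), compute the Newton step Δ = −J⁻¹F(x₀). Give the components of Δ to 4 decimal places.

(0.4900, 0.2579)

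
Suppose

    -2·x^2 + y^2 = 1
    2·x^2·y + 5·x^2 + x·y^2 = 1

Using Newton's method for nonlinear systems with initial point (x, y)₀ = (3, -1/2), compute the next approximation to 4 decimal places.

At (3, -1/2): F = (-18.7500, 35.7500).
Jacobian J = [[-4·x, 2·y], [4·x·y + 10·x + y^2, 2·x^2 + 2·x·y]].
At the point, J = [[-12.0000, -1.0000], [24.2500, 15.0000]] (det J = -155.7500).
Solving J·Δ = −F gives Δ = (-1.5762, 0.1649).
Then the next iterate is (x, y)₁ = (1.4238, -0.3351).

(1.4238, -0.3351)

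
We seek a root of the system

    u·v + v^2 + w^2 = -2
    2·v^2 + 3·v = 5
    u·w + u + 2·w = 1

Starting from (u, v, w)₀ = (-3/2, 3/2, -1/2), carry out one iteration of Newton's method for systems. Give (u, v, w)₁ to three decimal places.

At (-3/2, 3/2, -1/2): F = (2.250, 4.000, -2.750).
Jacobian J = [[v, u + 2·v, 2·w], [0, 4·v + 3, 0], [w + 1, 0, u + 2]].
At the point, J = [[1.500, 1.500, -1.000], [0.000, 9.000, 0.000], [0.500, 0.000, 0.500]] (det J = 11.250).
Solving J·Δ = −F gives Δ = (1.567, -0.444, 3.933).
Then the next iterate is (u, v, w)₁ = (0.067, 1.056, 3.433).

(0.067, 1.056, 3.433)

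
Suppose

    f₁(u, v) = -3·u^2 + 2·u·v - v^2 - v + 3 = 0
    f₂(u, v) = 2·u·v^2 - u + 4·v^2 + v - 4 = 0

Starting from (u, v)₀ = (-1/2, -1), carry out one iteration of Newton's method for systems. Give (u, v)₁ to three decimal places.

(-3.750, -1.950)

At (-1/2, -1): F = (3.250, -1.500).
Jacobian J = [[-6·u + 2·v, 2·u - 2·v - 1], [2·v^2 - 1, 4·u·v + 8·v + 1]].
At the point, J = [[1.000, 0.000], [1.000, -5.000]] (det J = -5.000).
Solving J·Δ = −F gives Δ = (-3.250, -0.950).
Then the next iterate is (u, v)₁ = (-3.750, -1.950).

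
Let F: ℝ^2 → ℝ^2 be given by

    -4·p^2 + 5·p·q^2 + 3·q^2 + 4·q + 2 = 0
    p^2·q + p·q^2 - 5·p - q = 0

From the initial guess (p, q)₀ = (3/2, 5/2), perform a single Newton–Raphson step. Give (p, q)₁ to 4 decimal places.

At (3/2, 5/2): F = (68.6250, 5.0000).
Jacobian J = [[-8·p + 5·q^2, 10·p·q + 6·q + 4], [2·p·q + q^2 - 5, p^2 + 2·p·q - 1]].
At the point, J = [[19.2500, 56.5000], [8.7500, 8.7500]] (det J = -325.9375).
Solving J·Δ = −F gives Δ = (0.9756, -1.5470).
Then the next iterate is (p, q)₁ = (2.4756, 0.9530).

(2.4756, 0.9530)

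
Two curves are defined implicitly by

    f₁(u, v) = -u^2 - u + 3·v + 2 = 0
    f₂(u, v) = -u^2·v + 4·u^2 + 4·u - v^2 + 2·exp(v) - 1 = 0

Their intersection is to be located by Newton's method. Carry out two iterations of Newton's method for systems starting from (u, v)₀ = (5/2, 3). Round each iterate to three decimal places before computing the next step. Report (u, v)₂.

(0.613, -1.080)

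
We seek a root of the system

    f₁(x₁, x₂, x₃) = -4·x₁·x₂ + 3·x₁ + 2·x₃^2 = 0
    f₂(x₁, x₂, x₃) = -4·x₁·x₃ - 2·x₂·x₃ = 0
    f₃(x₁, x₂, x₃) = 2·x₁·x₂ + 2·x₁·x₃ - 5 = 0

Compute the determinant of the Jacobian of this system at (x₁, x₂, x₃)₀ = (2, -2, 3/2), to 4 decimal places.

J = [[-4·x₂ + 3, -4·x₁, 4·x₃], [-4·x₃, -2·x₃, -4·x₁ - 2·x₂], [2·x₂ + 2·x₃, 2·x₁, 2·x₁]].
At the point, J = [[11.0000, -8.0000, 6.0000], [-6.0000, -3.0000, -4.0000], [-1.0000, 4.0000, 4.0000]].
det J = -342.0000.

-342.0000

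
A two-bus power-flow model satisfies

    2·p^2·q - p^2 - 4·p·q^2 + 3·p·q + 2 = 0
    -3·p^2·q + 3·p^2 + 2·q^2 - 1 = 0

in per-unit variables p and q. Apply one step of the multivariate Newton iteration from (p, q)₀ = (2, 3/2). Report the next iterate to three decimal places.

At (2, 3/2): F = (1.000, -2.500).
Jacobian J = [[4·p·q - 2·p - 4·q^2 + 3·q, 2·p^2 - 8·p·q + 3·p], [-6·p·q + 6·p, -3·p^2 + 4·q]].
At the point, J = [[3.500, -10.000], [-6.000, -6.000]] (det J = -81.000).
Solving J·Δ = −F gives Δ = (-0.383, -0.034).
Then the next iterate is (p, q)₁ = (1.617, 1.466).

(1.617, 1.466)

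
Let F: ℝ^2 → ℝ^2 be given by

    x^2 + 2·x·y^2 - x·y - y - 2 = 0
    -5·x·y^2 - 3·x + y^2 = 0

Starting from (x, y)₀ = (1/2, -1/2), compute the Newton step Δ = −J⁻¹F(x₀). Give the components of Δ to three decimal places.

(-0.762, -0.910)

At (1/2, -1/2): F = (-0.750, -1.875).
Jacobian J = [[2·x + 2·y^2 - y, 4·x·y - x - 1], [-5·y^2 - 3, -10·x·y + 2·y]].
At the point, J = [[2.000, -2.500], [-4.250, 1.500]] (det J = -7.625).
Solving J·Δ = −F gives Δ = (-0.762, -0.910).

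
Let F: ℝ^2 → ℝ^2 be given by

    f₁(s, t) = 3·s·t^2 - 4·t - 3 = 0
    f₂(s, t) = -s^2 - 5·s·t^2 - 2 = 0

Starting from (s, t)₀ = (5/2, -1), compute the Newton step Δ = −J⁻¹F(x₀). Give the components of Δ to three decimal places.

At (5/2, -1): F = (8.500, -20.750).
Jacobian J = [[3·t^2, 6·s·t - 4], [-2·s - 5·t^2, -10·s·t]].
At the point, J = [[3.000, -19.000], [-10.000, 25.000]] (det J = -115.000).
Solving J·Δ = −F gives Δ = (-1.580, 0.198).

(-1.580, 0.198)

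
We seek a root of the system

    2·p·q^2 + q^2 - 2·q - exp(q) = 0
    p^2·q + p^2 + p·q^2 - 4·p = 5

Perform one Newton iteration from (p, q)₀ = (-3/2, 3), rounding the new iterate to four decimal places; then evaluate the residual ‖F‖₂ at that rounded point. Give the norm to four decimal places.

15.1214

At (-3/2, 3): F = (-44.085537, -3.5000).
Jacobian J = [[2·q^2, 4·p·q + 2·q - exp(q) - 2], [2·p·q + 2·p + q^2 - 4, p^2 + 2·p·q]].
At the point, J = [[18.0000, -34.085537], [-7.0000, -6.7500]] (det J = -360.098758).
Solving J·Δ = −F gives Δ = (0.4951, -1.0319).
Then the next iterate is (p, q)₁ = (-1.0049, 1.9681).
Re-evaluating at (-1.0049, 1.9681): F = (-15.004642, -1.875539), so ‖F‖₂ = 15.1214.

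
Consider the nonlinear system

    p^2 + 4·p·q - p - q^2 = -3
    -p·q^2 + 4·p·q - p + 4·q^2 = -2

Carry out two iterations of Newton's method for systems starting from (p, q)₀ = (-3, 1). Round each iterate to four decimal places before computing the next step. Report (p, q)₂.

(-3.2662, 1.1878)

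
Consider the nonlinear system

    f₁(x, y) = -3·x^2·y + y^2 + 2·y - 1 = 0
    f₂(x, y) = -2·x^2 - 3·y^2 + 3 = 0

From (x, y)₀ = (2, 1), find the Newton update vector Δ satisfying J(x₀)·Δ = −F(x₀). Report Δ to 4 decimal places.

At (2, 1): F = (-10.0000, -8.0000).
Jacobian J = [[-6·x·y, -3·x^2 + 2·y + 2], [-4·x, -6·y]].
At the point, J = [[-12.0000, -8.0000], [-8.0000, -6.0000]] (det J = 8.0000).
Solving J·Δ = −F gives Δ = (0.5000, -2.0000).

(0.5000, -2.0000)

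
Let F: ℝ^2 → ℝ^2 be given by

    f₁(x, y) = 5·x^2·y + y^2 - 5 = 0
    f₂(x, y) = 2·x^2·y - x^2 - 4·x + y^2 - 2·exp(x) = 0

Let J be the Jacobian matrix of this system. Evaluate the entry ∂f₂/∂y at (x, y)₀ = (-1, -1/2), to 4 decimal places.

∂f₂/∂y = 2·x^2 + 2·y.
At (-1, -1/2) this is 1.0000.

1.0000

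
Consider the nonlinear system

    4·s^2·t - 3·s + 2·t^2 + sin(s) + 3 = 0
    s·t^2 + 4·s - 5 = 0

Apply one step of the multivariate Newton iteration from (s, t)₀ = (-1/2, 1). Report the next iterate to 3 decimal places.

(1.115, 1.573)

At (-1/2, 1): F = (7.02057, -7.500).
Jacobian J = [[8·s·t + cos(s) - 3, 4·s^2 + 4·t], [t^2 + 4, 2·s·t]].
At the point, J = [[-6.12242, 5.000], [5.000, -1.000]] (det J = -18.87758).
Solving J·Δ = −F gives Δ = (1.615, 0.573).
Then the next iterate is (s, t)₁ = (1.115, 1.573).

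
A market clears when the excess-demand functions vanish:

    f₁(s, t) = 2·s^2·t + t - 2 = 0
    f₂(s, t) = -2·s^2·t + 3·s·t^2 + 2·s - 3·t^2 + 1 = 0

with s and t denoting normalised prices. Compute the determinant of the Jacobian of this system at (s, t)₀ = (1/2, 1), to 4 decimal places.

-11.5000

J = [[4·s·t, 2·s^2 + 1], [-4·s·t + 3·t^2 + 2, -2·s^2 + 6·s·t - 6·t]].
At the point, J = [[2.0000, 1.5000], [3.0000, -3.5000]].
det J = -11.5000.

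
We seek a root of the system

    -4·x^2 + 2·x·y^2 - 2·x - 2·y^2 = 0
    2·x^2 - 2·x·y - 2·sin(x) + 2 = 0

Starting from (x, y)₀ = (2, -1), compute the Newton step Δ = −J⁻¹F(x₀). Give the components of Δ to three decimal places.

At (2, -1): F = (-18.000, 12.18141).
Jacobian J = [[-8·x + 2·y^2 - 2, 4·x·y - 4·y], [4·x - 2·y - 2·cos(x), -2·x]].
At the point, J = [[-16.000, -4.000], [10.83229, -4.000]] (det J = 107.32917).
Solving J·Δ = −F gives Δ = (-1.125, -0.001).

(-1.125, -0.001)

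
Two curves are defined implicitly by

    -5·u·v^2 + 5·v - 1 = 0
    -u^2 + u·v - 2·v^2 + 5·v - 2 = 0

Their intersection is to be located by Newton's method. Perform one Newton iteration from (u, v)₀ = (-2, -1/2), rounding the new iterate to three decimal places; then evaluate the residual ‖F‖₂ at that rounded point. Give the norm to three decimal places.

At (-2, -1/2): F = (-1.000, -8.000).
Jacobian J = [[-5·v^2, -10·u·v + 5], [-2·u + v, u - 4·v + 5]].
At the point, J = [[-1.250, -5.000], [3.500, 5.000]] (det J = 11.250).
Solving J·Δ = −F gives Δ = (4.000, -1.200).
Then the next iterate is (u, v)₁ = (2.000, -1.700).
Re-evaluating at (2.000, -1.700): F = (-38.400, -23.680), so ‖F‖₂ = 45.114.

45.114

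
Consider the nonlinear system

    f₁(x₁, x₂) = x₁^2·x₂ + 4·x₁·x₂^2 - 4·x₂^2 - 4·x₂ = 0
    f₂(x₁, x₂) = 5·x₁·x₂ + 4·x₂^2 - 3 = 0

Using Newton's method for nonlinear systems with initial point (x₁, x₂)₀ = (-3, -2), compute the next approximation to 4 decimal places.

(-6.7809, 0.6067)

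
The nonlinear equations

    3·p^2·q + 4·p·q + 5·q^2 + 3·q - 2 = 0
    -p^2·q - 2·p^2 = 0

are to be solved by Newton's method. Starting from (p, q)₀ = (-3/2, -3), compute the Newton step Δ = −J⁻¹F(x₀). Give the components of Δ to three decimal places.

(-0.110, 1.147)

At (-3/2, -3): F = (31.750, 2.250).
Jacobian J = [[6·p·q + 4·q, 3·p^2 + 4·p + 10·q + 3], [-2·p·q - 4·p, -p^2]].
At the point, J = [[15.000, -26.250], [-3.000, -2.250]] (det J = -112.500).
Solving J·Δ = −F gives Δ = (-0.110, 1.147).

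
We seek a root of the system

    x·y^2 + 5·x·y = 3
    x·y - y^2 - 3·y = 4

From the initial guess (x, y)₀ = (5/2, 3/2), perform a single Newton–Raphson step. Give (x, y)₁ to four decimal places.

At (5/2, 3/2): F = (21.3750, -7.0000).
Jacobian J = [[y^2 + 5·y, 2·x·y + 5·x], [y, x - 2·y - 3]].
At the point, J = [[9.7500, 20.0000], [1.5000, -3.5000]] (det J = -64.1250).
Solving J·Δ = −F gives Δ = (1.0166, -1.5643).
Then the next iterate is (x, y)₁ = (3.5166, -0.0643).

(3.5166, -0.0643)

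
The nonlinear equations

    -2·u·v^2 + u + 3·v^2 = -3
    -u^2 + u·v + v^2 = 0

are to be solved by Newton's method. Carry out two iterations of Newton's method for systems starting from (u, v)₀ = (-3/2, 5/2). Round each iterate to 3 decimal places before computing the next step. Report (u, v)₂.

(-0.405, 0.672)

At (-3/2, 5/2): F = (39.000, 0.250).
Jacobian J = [[-2·v^2 + 1, -4·u·v + 6·v], [-2·u + v, u + 2·v]].
At the point, J = [[-11.500, 30.000], [5.500, 3.500]] (det J = -205.250).
Solving J·Δ = −F gives Δ = (0.629, -1.059).
Then the next iterate is (u, v)₁ = (-0.871, 1.441).
Round to (-0.871, 1.441) and repeat: F = (11.97567, 0.06273), J = [[-3.15296, 13.66644], [3.183, 2.011]].
Δ = (0.466, -0.769), so (u, v)₂ = (-0.405, 0.672).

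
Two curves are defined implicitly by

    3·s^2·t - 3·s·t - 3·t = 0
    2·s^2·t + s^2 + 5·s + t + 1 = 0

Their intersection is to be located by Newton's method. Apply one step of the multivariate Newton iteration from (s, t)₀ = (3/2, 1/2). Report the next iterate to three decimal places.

At (3/2, 1/2): F = (-0.375, 13.500).
Jacobian J = [[6·s·t - 3·t, 3·s^2 - 3·s - 3], [4·s·t + 2·s + 5, 2·s^2 + 1]].
At the point, J = [[3.000, -0.750], [11.000, 5.500]] (det J = 24.750).
Solving J·Δ = −F gives Δ = (-0.326, -1.803).
Then the next iterate is (s, t)₁ = (1.174, -1.303).

(1.174, -1.303)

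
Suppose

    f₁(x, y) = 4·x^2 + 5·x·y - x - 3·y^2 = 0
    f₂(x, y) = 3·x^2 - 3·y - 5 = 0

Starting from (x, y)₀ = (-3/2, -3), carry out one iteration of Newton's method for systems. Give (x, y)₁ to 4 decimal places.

(-0.7668, -1.6162)

At (-3/2, -3): F = (6.0000, 10.7500).
Jacobian J = [[8·x + 5·y - 1, 5·x - 6·y], [6·x, -3]].
At the point, J = [[-28.0000, 10.5000], [-9.0000, -3.0000]] (det J = 178.5000).
Solving J·Δ = −F gives Δ = (0.7332, 1.3838).
Then the next iterate is (x, y)₁ = (-0.7668, -1.6162).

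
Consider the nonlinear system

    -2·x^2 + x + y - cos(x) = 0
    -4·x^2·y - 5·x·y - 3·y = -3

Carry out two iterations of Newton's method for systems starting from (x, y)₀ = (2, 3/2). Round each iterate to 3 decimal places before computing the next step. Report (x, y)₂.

At (2, 3/2): F = (-4.08385, -40.500).
Jacobian J = [[-4·x + sin(x) + 1, 1], [-8·x·y - 5·y, -4·x^2 - 5·x - 3]].
At the point, J = [[-6.09070, 1.000], [-31.500, -29.000]] (det J = 208.13037).
Solving J·Δ = −F gives Δ = (-0.764, -0.567).
Then the next iterate is (x, y)₁ = (1.236, 0.933).
Round to (1.236, 0.933) and repeat: F = (-1.21497, -11.26630), J = [[-2.99952, 1.000], [-13.89050, -15.29078]].
Δ = (-0.499, -0.283), so (x, y)₂ = (0.737, 0.650).

(0.737, 0.650)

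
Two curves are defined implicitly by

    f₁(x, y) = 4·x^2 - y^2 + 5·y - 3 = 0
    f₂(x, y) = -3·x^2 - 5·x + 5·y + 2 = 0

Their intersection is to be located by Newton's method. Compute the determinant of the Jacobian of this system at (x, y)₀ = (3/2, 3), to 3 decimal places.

J = [[8·x, -2·y + 5], [-6·x - 5, 5]].
At the point, J = [[12.000, -1.000], [-14.000, 5.000]].
det J = 46.000.

46.000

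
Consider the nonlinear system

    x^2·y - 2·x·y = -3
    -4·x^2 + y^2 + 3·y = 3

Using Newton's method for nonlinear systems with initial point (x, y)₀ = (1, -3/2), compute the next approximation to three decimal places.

(-0.156, 3.000)

At (1, -3/2): F = (4.500, -9.250).
Jacobian J = [[2·x·y - 2·y, x^2 - 2·x], [-8·x, 2·y + 3]].
At the point, J = [[0.000, -1.000], [-8.000, 0.000]] (det J = -8.000).
Solving J·Δ = −F gives Δ = (-1.156, 4.500).
Then the next iterate is (x, y)₁ = (-0.156, 3.000).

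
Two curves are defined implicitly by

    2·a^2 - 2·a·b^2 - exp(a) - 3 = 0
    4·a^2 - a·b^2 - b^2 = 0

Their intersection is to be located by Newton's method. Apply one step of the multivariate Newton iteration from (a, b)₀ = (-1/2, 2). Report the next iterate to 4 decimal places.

At (-1/2, 2): F = (0.893469, -1.0000).
Jacobian J = [[4·a - 2·b^2 - exp(a), -4·a·b], [8·a - b^2, -2·a·b - 2·b]].
At the point, J = [[-10.606531, 4.0000], [-8.0000, -2.0000]] (det J = 53.213061).
Solving J·Δ = −F gives Δ = (-0.0416, -0.3336).
Then the next iterate is (a, b)₁ = (-0.5416, 1.6664).

(-0.5416, 1.6664)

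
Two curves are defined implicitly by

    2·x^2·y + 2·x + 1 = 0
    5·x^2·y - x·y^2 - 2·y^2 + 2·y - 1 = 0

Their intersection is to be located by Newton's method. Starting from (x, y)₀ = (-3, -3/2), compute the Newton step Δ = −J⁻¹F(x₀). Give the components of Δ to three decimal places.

(1.462, 0.154)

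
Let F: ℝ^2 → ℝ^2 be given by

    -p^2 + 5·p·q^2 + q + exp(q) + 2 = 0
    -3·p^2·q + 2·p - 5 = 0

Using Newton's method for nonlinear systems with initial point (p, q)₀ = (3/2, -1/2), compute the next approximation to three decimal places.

At (3/2, -1/2): F = (1.73153, 1.375).
Jacobian J = [[-2·p + 5·q^2, 10·p·q + exp(q) + 1], [-6·p·q + 2, -3·p^2]].
At the point, J = [[-1.750, -5.89347], [6.500, -6.750]] (det J = 50.12005).
Solving J·Δ = −F gives Δ = (0.072, 0.273).
Then the next iterate is (p, q)₁ = (1.572, -0.227).

(1.572, -0.227)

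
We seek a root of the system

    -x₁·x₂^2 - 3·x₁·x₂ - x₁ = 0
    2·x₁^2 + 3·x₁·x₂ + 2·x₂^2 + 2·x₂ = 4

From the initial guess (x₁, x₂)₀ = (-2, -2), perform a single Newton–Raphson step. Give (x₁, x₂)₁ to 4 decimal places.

(-0.4000, -2.2000)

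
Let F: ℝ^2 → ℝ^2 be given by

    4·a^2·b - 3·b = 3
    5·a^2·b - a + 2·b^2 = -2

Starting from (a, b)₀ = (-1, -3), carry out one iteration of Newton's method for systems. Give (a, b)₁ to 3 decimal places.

At (-1, -3): F = (-6.000, 6.000).
Jacobian J = [[8·a·b, 4·a^2 - 3], [10·a·b - 1, 5·a^2 + 4·b]].
At the point, J = [[24.000, 1.000], [29.000, -7.000]] (det J = -197.000).
Solving J·Δ = −F gives Δ = (0.183, 1.614).
Then the next iterate is (a, b)₁ = (-0.817, -1.386).

(-0.817, -1.386)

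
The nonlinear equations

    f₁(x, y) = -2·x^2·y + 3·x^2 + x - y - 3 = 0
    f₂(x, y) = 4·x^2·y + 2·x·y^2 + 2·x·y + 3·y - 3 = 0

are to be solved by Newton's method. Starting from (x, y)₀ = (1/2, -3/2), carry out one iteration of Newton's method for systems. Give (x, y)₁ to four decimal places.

(2.0690, 6.1552)

At (1/2, -3/2): F = (0.5000, -8.2500).
Jacobian J = [[-4·x·y + 6·x + 1, -2·x^2 - 1], [8·x·y + 2·y^2 + 2·y, 4·x^2 + 4·x·y + 2·x + 3]].
At the point, J = [[7.0000, -1.5000], [-4.5000, 2.0000]] (det J = 7.2500).
Solving J·Δ = −F gives Δ = (1.5690, 7.6552).
Then the next iterate is (x, y)₁ = (2.0690, 6.1552).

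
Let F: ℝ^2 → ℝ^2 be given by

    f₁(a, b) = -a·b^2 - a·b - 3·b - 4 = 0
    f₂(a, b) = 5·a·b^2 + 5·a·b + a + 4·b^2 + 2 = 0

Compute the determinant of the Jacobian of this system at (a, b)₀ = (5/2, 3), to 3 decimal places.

-87.500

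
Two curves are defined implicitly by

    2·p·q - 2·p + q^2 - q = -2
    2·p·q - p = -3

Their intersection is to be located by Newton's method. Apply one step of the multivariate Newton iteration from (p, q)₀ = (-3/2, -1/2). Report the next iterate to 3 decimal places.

(6.750, -4.000)

At (-3/2, -1/2): F = (7.250, 6.000).
Jacobian J = [[2·q - 2, 2·p + 2·q - 1], [2·q - 1, 2·p]].
At the point, J = [[-3.000, -5.000], [-2.000, -3.000]] (det J = -1.000).
Solving J·Δ = −F gives Δ = (8.250, -3.500).
Then the next iterate is (p, q)₁ = (6.750, -4.000).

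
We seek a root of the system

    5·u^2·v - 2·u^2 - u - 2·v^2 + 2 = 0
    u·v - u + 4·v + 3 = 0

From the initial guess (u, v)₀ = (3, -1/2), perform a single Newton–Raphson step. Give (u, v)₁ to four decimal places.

(1.9681, -0.2211)

At (3, -1/2): F = (-42.0000, -3.5000).
Jacobian J = [[10·u·v - 4·u - 1, 5·u^2 - 4·v], [v - 1, u + 4]].
At the point, J = [[-28.0000, 47.0000], [-1.5000, 7.0000]] (det J = -125.5000).
Solving J·Δ = −F gives Δ = (-1.0319, 0.2789).
Then the next iterate is (u, v)₁ = (1.9681, -0.2211).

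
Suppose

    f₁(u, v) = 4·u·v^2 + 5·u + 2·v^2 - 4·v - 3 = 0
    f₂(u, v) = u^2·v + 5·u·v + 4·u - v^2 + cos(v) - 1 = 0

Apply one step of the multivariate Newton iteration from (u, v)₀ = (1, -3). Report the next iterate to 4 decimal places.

At (1, -3): F = (68.0000, -24.989992).
Jacobian J = [[4·v^2 + 5, 8·u·v + 4·v - 4], [2·u·v + 5·v + 4, u^2 + 5·u - 2·v - sin(v)]].
At the point, J = [[41.0000, -40.0000], [-17.0000, 12.141120]] (det J = -182.214080).
Solving J·Δ = −F gives Δ = (-0.9549, 0.7212).
Then the next iterate is (u, v)₁ = (0.0451, -2.2788).

(0.0451, -2.2788)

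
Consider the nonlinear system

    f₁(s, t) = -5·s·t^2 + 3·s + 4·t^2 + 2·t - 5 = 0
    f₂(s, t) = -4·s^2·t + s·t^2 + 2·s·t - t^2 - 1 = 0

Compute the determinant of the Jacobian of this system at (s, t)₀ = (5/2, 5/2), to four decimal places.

-1216.2500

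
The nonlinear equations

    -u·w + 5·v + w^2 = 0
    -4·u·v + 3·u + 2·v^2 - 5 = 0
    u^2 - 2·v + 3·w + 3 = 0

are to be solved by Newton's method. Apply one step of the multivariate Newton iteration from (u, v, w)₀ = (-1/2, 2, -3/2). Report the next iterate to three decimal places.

(-2.768, 0.316, -1.629)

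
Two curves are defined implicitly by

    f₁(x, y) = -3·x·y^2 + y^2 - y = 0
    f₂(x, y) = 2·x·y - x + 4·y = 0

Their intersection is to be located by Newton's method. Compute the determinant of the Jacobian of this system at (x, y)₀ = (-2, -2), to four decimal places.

J = [[-3·y^2, -6·x·y + 2·y - 1], [2·y - 1, 2·x + 4]].
At the point, J = [[-12.0000, -29.0000], [-5.0000, 0.0000]].
det J = -145.0000.

-145.0000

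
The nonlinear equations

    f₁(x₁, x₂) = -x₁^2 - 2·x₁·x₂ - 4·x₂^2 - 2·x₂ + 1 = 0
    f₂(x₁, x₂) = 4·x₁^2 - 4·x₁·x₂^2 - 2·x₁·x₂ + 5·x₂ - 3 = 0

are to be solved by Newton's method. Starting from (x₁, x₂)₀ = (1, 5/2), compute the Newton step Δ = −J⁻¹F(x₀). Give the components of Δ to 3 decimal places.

(0.487, -1.600)

At (1, 5/2): F = (-35.000, -16.500).
Jacobian J = [[-2·x₁ - 2·x₂, -2·x₁ - 8·x₂ - 2], [8·x₁ - 4·x₂^2 - 2·x₂, -8·x₁·x₂ - 2·x₁ + 5]].
At the point, J = [[-7.000, -24.000], [-22.000, -17.000]] (det J = -409.000).
Solving J·Δ = −F gives Δ = (0.487, -1.600).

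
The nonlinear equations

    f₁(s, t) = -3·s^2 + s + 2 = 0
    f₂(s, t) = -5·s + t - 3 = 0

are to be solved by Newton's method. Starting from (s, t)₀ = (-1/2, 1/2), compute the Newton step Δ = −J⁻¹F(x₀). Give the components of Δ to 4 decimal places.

(-0.1875, -0.9375)

At (-1/2, 1/2): F = (0.7500, 0.0000).
Jacobian J = [[-6·s + 1, 0], [-5, 1]].
At the point, J = [[4.0000, 0.0000], [-5.0000, 1.0000]] (det J = 4.0000).
Solving J·Δ = −F gives Δ = (-0.1875, -0.9375).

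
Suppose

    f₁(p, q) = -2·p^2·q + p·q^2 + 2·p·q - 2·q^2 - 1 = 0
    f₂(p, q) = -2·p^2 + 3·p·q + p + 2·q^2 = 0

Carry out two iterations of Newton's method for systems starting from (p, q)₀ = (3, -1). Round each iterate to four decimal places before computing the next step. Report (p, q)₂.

(7.0230, -23.5112)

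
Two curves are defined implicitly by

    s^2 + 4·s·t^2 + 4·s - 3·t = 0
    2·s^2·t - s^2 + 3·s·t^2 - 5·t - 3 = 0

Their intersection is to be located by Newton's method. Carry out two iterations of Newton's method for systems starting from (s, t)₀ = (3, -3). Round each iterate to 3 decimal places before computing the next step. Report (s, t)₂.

(1.049, -1.053)

At (3, -3): F = (138.000, 30.000).
Jacobian J = [[2·s + 4·t^2 + 4, 8·s·t - 3], [4·s·t - 2·s + 3·t^2, 2·s^2 + 6·s·t - 5]].
At the point, J = [[46.000, -75.000], [-15.000, -41.000]] (det J = -3011.000).
Solving J·Δ = −F gives Δ = (-1.132, 1.146).
Then the next iterate is (s, t)₁ = (1.868, -1.854).
Round to (1.868, -1.854) and repeat: F = (42.20705, 9.10451), J = [[21.48526, -30.70618], [-7.27714, -18.80078]].
Δ = (-0.819, 0.801), so (s, t)₂ = (1.049, -1.053).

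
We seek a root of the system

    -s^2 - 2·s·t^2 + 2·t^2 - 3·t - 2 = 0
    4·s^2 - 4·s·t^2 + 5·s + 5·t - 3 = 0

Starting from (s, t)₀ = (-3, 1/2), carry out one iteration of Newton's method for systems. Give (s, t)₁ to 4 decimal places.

At (-3, 1/2): F = (-10.5000, 23.5000).
Jacobian J = [[-2·s - 2·t^2, -4·s·t + 4·t - 3], [8·s - 4·t^2 + 5, -8·s·t + 5]].
At the point, J = [[5.5000, 5.0000], [-20.0000, 17.0000]] (det J = 193.5000).
Solving J·Δ = −F gives Δ = (1.5297, 0.4173).
Then the next iterate is (s, t)₁ = (-1.4703, 0.9173).

(-1.4703, 0.9173)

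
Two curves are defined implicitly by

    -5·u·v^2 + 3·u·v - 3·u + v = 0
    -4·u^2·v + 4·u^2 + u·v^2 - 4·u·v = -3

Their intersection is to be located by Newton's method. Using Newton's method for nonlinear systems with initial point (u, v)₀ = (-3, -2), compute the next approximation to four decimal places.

At (-3, -2): F = (85.0000, 75.0000).
Jacobian J = [[-5·v^2 + 3·v - 3, -10·u·v + 3·u + 1], [-8·u·v + 8·u + v^2 - 4·v, -4·u^2 + 2·u·v - 4·u]].
At the point, J = [[-29.0000, -68.0000], [-60.0000, -12.0000]] (det J = -3732.0000).
Solving J·Δ = −F gives Δ = (1.0932, 0.7838).
Then the next iterate is (u, v)₁ = (-1.9068, -1.2162).

(-1.9068, -1.2162)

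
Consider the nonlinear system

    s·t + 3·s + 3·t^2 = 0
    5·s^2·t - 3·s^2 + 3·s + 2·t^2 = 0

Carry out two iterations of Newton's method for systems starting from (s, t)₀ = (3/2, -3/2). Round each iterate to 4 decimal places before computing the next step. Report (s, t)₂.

At (3/2, -3/2): F = (9.0000, -14.6250).
Jacobian J = [[t + 3, s + 6·t], [10·s·t - 6·s + 3, 5·s^2 + 4·t]].
At the point, J = [[1.5000, -7.5000], [-28.5000, 5.2500]] (det J = -205.8750).
Solving J·Δ = −F gives Δ = (-0.3033, 1.1393).
Then the next iterate is (s, t)₁ = (1.1967, -0.3607).
Round to (1.1967, -0.3607) and repeat: F = (3.548764, -3.028740), J = [[2.6393, -0.9675], [-8.496697, 5.717654]].
Δ = (-2.5270, -3.2255), so (s, t)₂ = (-1.3303, -3.5862).

(-1.3303, -3.5862)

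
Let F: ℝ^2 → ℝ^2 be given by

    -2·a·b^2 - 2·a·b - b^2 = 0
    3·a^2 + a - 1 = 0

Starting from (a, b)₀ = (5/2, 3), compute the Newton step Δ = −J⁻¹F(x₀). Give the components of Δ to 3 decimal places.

(-1.266, -0.942)

At (5/2, 3): F = (-69.000, 20.250).
Jacobian J = [[-2·b^2 - 2·b, -4·a·b - 2·a - 2·b], [6·a + 1, 0]].
At the point, J = [[-24.000, -41.000], [16.000, 0.000]] (det J = 656.000).
Solving J·Δ = −F gives Δ = (-1.266, -0.942).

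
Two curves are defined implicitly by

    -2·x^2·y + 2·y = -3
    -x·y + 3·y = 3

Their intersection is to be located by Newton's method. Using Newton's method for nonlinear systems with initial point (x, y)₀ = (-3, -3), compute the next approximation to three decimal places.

(-3.179, 0.589)

At (-3, -3): F = (51.000, -21.000).
Jacobian J = [[-4·x·y, -2·x^2 + 2], [-y, -x + 3]].
At the point, J = [[-36.000, -16.000], [3.000, 6.000]] (det J = -168.000).
Solving J·Δ = −F gives Δ = (-0.179, 3.589).
Then the next iterate is (x, y)₁ = (-3.179, 0.589).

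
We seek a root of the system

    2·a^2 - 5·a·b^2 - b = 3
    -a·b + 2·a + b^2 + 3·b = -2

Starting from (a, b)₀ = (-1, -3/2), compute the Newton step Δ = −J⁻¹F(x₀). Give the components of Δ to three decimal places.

At (-1, -3/2): F = (11.750, -3.750).
Jacobian J = [[4·a - 5·b^2, -10·a·b - 1], [-b + 2, -a + 2·b + 3]].
At the point, J = [[-15.250, -16.000], [3.500, 1.000]] (det J = 40.750).
Solving J·Δ = −F gives Δ = (1.184, -0.394).

(1.184, -0.394)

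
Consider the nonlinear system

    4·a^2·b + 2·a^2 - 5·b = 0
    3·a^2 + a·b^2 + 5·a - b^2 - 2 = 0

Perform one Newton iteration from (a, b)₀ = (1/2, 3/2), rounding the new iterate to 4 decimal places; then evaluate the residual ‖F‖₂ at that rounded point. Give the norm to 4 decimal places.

At (1/2, 3/2): F = (-5.5000, 0.1250).
Jacobian J = [[8·a·b + 4·a, 4·a^2 - 5], [6·a + b^2 + 5, 2·a·b - 2·b]].
At the point, J = [[8.0000, -4.0000], [10.2500, -1.5000]] (det J = 29.0000).
Solving J·Δ = −F gives Δ = (-0.3017, -1.9784).
Then the next iterate is (a, b)₁ = (0.1983, -0.4784).
Re-evaluating at (0.1983, -0.4784): F = (2.395397, -1.074014), so ‖F‖₂ = 2.6252.

2.6252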